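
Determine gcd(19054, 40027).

gcd(40027, 19054) = 1  (40027 = 2·19054 + 1919, 19054 = 9·1919 + 1783, 1919 = 1·1783 + 136, 1783 = 13·136 + 15, 136 = 9·15 + 1, 15 = 15·1).

1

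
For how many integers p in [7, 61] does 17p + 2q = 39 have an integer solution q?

28

gcd(17, 2) = 1.
By Bézout, 17·(1) + 2·(-8) = 1.
Particular solution: (1, 11).
General solution: p = 1 + 2t, q = 11 - 17t for integer t.
7 ≤ 1 + 2t ≤ 61 gives t ∈ [3, 30], which is 28 values.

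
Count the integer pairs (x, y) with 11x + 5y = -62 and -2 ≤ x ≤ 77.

gcd(11, 5) = 1  (11 = 2·5 + 1, 5 = 5·1).
Back-substituting, 11·(1) + 5·(-2) = 1.
Scale by -62: particular solution (-62, 124); reduce x mod 5: (3, -19).
General solution: x = 3 + 5t, y = -19 - 11t for integer t.
-2 ≤ 3 + 5t ≤ 77 gives t ∈ [-1, 14], which is 16 values.

16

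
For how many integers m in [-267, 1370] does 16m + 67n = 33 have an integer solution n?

gcd(67, 16) = 1  (67 = 4×16 + 3, 16 = 5×3 + 1, 3 = 3×1).
Back-substituting, 16×(21) + 67×(-5) = 1.
Scale by 33: particular solution (693, -165); reduce m mod 67: (23, -5).
General solution: m = 23 + 67t, n = -5 - 16t for integer t.
-267 ≤ 23 + 67t ≤ 1370 gives t ∈ [-4, 20], which is 25 values.

25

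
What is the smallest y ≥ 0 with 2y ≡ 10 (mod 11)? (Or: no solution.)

5

gcd(11, 2) = 1.
1 divides 10, so solutions exist.
By Bézout, 2×(-5) + 11×(1) = 1.
So 2×(-5) ≡ 1 (mod 11); multiply by 10: y ≡ -50 (mod 11).
Smallest nonnegative: y = -50 mod 11 = 5.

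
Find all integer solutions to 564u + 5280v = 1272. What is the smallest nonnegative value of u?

358

gcd(5280, 564) = 12.
12 divides 1272, so solutions exist.
By Bézout, 564×(103) + 5280×(-11) = 12.
Scale by 1272/12 = 106: (u₀, v₀) = (10918, -1166).
General solution: u = 10918 + 440t, v = -1166 - 47t for integer t.
u ≥ 0: smallest is 10918 mod 440 = 358 (at t = -24), with v = -38.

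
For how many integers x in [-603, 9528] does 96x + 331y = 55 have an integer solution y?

gcd(331, 96):
  331 = 3*96 + 43
  96 = 2*43 + 10
  43 = 4*10 + 3
  10 = 3*3 + 1
  3 = 3*1
so gcd(331, 96) = 1.
Back-substitute for Bézout coefficients:
  1 = 10 - 3*3
  ... = 96*(100) + 331*(-29)
Scale by 55: particular solution (5500, -1595); reduce x mod 331: (204, -59).
General solution: x = 204 + 331t, y = -59 - 96t for integer t.
-603 ≤ 204 + 331t ≤ 9528 gives t ∈ [-2, 28], which is 31 values.

31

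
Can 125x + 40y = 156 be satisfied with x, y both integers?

no

gcd(125, 40) = 5  (125 = 3*40 + 5, 40 = 8*5).
5 does not divide 156 (remainder 1), so no integer solutions.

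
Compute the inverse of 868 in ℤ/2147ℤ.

gcd(2147, 868) = 1  (2147 = 2×868 + 411, 868 = 2×411 + 46, 411 = 8×46 + 43, 46 = 1×43 + 3, 43 = 14×3 + 1, 3 = 3×1).
Back-substituting, 868×(-700) + 2147×(283) = 1.
So 868×-700 ≡ 1 (mod 2147), and -700 mod 2147 = 1447.

1447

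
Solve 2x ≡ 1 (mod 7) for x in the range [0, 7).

4

gcd(7, 2) = 1.
By Bézout, 2*(-3) + 7*(1) = 1.
So 2*-3 ≡ 1 (mod 7), and -3 mod 7 = 4.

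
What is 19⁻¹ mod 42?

31

gcd(42, 19) = 1.
By Bézout, 19·(-11) + 42·(5) = 1.
So 19·-11 ≡ 1 (mod 42), and -11 mod 42 = 31.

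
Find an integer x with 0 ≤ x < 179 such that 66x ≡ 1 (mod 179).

19

gcd(179, 66) = 1.
By Bézout, 66*(19) + 179*(-7) = 1.
So 66*19 ≡ 1 (mod 179), and 19 mod 179 = 19.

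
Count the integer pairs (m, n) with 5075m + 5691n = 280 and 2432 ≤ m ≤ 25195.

28

gcd(5691, 5075) = 7.
By Bézout, 5075·(194) + 5691·(-173) = 7.
Particular solution: (443, -395).
General solution: m = 443 + 813t, n = -395 - 725t for integer t.
2432 ≤ 443 + 813t ≤ 25195 gives t ∈ [3, 30], which is 28 values.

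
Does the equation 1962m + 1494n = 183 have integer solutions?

gcd(1962, 1494) = 18  (1962 = 1*1494 + 468, 1494 = 3*468 + 90, 468 = 5*90 + 18, 90 = 5*18).
18 does not divide 183 (remainder 3), so no integer solutions.

no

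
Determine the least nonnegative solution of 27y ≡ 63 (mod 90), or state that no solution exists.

9

gcd(90, 27) = 9  (90 = 3×27 + 9, 27 = 3×9).
9 divides 63, so solutions exist.
Back-substituting, 27×(-3) + 90×(1) = 9.
So 27×(-3) ≡ 9 (mod 90); multiply by 7: y ≡ -21 (mod 10).
Smallest nonnegative: y = -21 mod 10 = 9.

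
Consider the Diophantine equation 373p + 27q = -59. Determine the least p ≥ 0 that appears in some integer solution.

1

gcd(373, 27):
  373 = 13·27 + 22
  27 = 1·22 + 5
  22 = 4·5 + 2
  5 = 2·2 + 1
  2 = 2·1
so gcd(373, 27) = 1.
1 divides -59, so solutions exist.
Back-substitute for Bézout coefficients:
  1 = 5 - 2·2
  ... = 373·(-11) + 27·(152)
Scale by -59/1 = -59: (p₀, q₀) = (649, -8968).
General solution: p = 649 + 27t, q = -8968 - 373t for integer t.
p ≥ 0: smallest is 649 mod 27 = 1 (at t = -24), with q = -16.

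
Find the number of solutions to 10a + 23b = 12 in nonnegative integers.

gcd(23, 10):
  23 = 2·10 + 3
  10 = 3·3 + 1
  3 = 3·1
so gcd(23, 10) = 1.
Back-substitute for Bézout coefficients:
  1 = 10 - 3·3
  ... = 10·(7) + 23·(-3)
Scale by 12: one solution is (84, -36). Reduce a mod 23: (15, -6).
General: a = 15 + 23t, b = -6 - 10t.
a ≥ 0 ⇒ t ≥ 0; b ≥ 0 ⇒ t ≤ -1. So t ∈ [0, -1]: 0 solutions.

0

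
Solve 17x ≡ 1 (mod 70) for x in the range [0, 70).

33

gcd(70, 17) = 1  (70 = 4*17 + 2, 17 = 8*2 + 1, 2 = 2*1).
Back-substituting, 17*(33) + 70*(-8) = 1.
So 17*33 ≡ 1 (mod 70), and 33 mod 70 = 33.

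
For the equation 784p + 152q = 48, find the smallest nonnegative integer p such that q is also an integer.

2

gcd(784, 152):
  784 = 5*152 + 24
  152 = 6*24 + 8
  24 = 3*8
so gcd(784, 152) = 8.
8 divides 48, so solutions exist.
Back-substitute for Bézout coefficients:
  8 = 152 - 6*24
  ... = 784*(-6) + 152*(31)
Scale by 48/8 = 6: (p₀, q₀) = (-36, 186).
General solution: p = -36 + 19t, q = 186 - 98t for integer t.
p ≥ 0: smallest is -36 mod 19 = 2 (at t = 2), with q = -10.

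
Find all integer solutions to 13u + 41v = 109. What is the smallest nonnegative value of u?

21

gcd(41, 13):
  41 = 3×13 + 2
  13 = 6×2 + 1
  2 = 2×1
so gcd(41, 13) = 1.
1 divides 109, so solutions exist.
Back-substitute for Bézout coefficients:
  1 = 13 - 6×2
  ... = 13×(19) + 41×(-6)
Scale by 109/1 = 109: (u₀, v₀) = (2071, -654).
General solution: u = 2071 + 41t, v = -654 - 13t for integer t.
u ≥ 0: smallest is 2071 mod 41 = 21 (at t = -50), with v = -4.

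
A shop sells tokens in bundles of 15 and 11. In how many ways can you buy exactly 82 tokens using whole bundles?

1

Need nonnegative integers with 15j + 11k = 82.
gcd(15, 11) = 1, and 15·(3) + 11·(-4) = 1.
So (j₀, k₀) = (246, -328); general j = 246 + 11t, k = -328 - 15t.
j ≥ 0 ⇒ t ≥ -22; k ≥ 0 ⇒ t ≤ -22. That's 1 value of t.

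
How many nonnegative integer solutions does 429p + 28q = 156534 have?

gcd(429, 28):
  429 = 15×28 + 9
  28 = 3×9 + 1
  9 = 9×1
so gcd(429, 28) = 1.
Back-substitute for Bézout coefficients:
  1 = 28 - 3×9
  ... = 429×(-3) + 28×(46)
Scale by 156534: one solution is (-469602, 7200564). Reduce p mod 28: (14, 5376).
General: p = 14 + 28t, q = 5376 - 429t.
p ≥ 0 ⇒ t ≥ 0; q ≥ 0 ⇒ t ≤ 12. So t ∈ [0, 12]: 13 solutions.

13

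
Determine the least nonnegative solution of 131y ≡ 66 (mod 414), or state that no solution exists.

gcd(414, 131) = 1  (414 = 3*131 + 21, 131 = 6*21 + 5, 21 = 4*5 + 1, 5 = 5*1).
1 divides 66, so solutions exist.
Back-substituting, 131*(-79) + 414*(25) = 1.
So 131*(-79) ≡ 1 (mod 414); multiply by 66: y ≡ -5214 (mod 414).
Smallest nonnegative: y = -5214 mod 414 = 168.

168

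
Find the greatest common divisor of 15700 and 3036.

4

gcd(15700, 3036):
  15700 = 5×3036 + 520
  3036 = 5×520 + 436
  520 = 1×436 + 84
  436 = 5×84 + 16
  84 = 5×16 + 4
  16 = 4×4
so gcd(15700, 3036) = 4.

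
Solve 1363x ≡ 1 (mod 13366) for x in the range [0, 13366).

gcd(13366, 1363) = 1.
By Bézout, 1363·(-2177) + 13366·(222) = 1.
So 1363·-2177 ≡ 1 (mod 13366), and -2177 mod 13366 = 11189.

11189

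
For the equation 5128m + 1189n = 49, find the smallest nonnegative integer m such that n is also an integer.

112

gcd(5128, 1189):
  5128 = 4*1189 + 372
  1189 = 3*372 + 73
  372 = 5*73 + 7
  73 = 10*7 + 3
  7 = 2*3 + 1
  3 = 3*1
so gcd(5128, 1189) = 1.
1 divides 49, so solutions exist.
Back-substitute for Bézout coefficients:
  1 = 7 - 2*3
  ... = 5128*(342) + 1189*(-1475)
Scale by 49/1 = 49: (m₀, n₀) = (16758, -72275).
General solution: m = 16758 + 1189t, n = -72275 - 5128t for integer t.
m ≥ 0: smallest is 16758 mod 1189 = 112 (at t = -14), with n = -483.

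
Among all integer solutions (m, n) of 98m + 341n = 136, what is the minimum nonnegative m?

gcd(341, 98) = 1  (341 = 3·98 + 47, 98 = 2·47 + 4, 47 = 11·4 + 3, 4 = 1·3 + 1, 3 = 3·1).
1 divides 136, so solutions exist.
Back-substituting, 98·(87) + 341·(-25) = 1.
Scale by 136/1 = 136: (m₀, n₀) = (11832, -3400).
General solution: m = 11832 + 341t, n = -3400 - 98t for integer t.
m ≥ 0: smallest is 11832 mod 341 = 238 (at t = -34), with n = -68.

238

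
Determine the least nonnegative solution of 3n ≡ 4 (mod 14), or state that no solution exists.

6

gcd(14, 3) = 1  (14 = 4×3 + 2, 3 = 1×2 + 1, 2 = 2×1).
1 divides 4, so solutions exist.
Back-substituting, 3×(5) + 14×(-1) = 1.
So 3×(5) ≡ 1 (mod 14); multiply by 4: n ≡ 20 (mod 14).
Smallest nonnegative: n = 20 mod 14 = 6.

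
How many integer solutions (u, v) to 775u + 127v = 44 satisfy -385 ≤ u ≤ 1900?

gcd(775, 127) = 1.
By Bézout, 775×(-39) + 127×(238) = 1.
Particular solution: (62, -378).
General solution: u = 62 + 127t, v = -378 - 775t for integer t.
-385 ≤ 62 + 127t ≤ 1900 gives t ∈ [-3, 14], which is 18 values.

18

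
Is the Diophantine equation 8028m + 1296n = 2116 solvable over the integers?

no

gcd(8028, 1296) = 36.
36 does not divide 2116 (remainder 28), so no integer solutions.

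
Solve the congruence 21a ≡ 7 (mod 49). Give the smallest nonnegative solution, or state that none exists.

gcd(49, 21):
  49 = 2×21 + 7
  21 = 3×7
so gcd(49, 21) = 7.
7 divides 7, so solutions exist.
Back-substitute for Bézout coefficients:
  7 = 49 - 2×21
  ... = 21×(-2) + 49×(1)
So 21×(-2) ≡ 7 (mod 49); multiply by 1: a ≡ -2 (mod 7).
Smallest nonnegative: a = -2 mod 7 = 5.

5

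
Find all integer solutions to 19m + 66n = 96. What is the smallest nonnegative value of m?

12

gcd(66, 19) = 1  (66 = 3*19 + 9, 19 = 2*9 + 1, 9 = 9*1).
1 divides 96, so solutions exist.
Back-substituting, 19*(7) + 66*(-2) = 1.
Scale by 96/1 = 96: (m₀, n₀) = (672, -192).
General solution: m = 672 + 66t, n = -192 - 19t for integer t.
m ≥ 0: smallest is 672 mod 66 = 12 (at t = -10), with n = -2.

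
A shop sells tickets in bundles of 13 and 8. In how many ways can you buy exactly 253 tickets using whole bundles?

Need nonnegative integers with 13j + 8k = 253.
gcd(13, 8) = 1, and 13·(-3) + 8·(5) = 1.
So (j₀, k₀) = (-759, 1265); general j = -759 + 8t, k = 1265 - 13t.
j ≥ 0 ⇒ t ≥ 95; k ≥ 0 ⇒ t ≤ 97. That's 3 values of t.

3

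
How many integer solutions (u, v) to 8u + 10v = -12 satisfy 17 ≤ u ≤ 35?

3

gcd(10, 8) = 2  (10 = 1×8 + 2, 8 = 4×2).
Back-substituting, 8×(-1) + 10×(1) = 2.
Scale by -6: particular solution (6, -6); reduce u mod 5: (1, -2).
General solution: u = 1 + 5t, v = -2 - 4t for integer t.
17 ≤ 1 + 5t ≤ 35 gives t ∈ [4, 6], which is 3 values.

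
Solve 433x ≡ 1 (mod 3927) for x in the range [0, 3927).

gcd(3927, 433) = 1  (3927 = 9×433 + 30, 433 = 14×30 + 13, 30 = 2×13 + 4, 13 = 3×4 + 1, 4 = 4×1).
Back-substituting, 433×(916) + 3927×(-101) = 1.
So 433×916 ≡ 1 (mod 3927), and 916 mod 3927 = 916.

916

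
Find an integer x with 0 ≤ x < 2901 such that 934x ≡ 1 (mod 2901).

gcd(2901, 934) = 1  (2901 = 3*934 + 99, 934 = 9*99 + 43, 99 = 2*43 + 13, 43 = 3*13 + 4, 13 = 3*4 + 1, 4 = 4*1).
Back-substituting, 934*(-674) + 2901*(217) = 1.
So 934*-674 ≡ 1 (mod 2901), and -674 mod 2901 = 2227.

2227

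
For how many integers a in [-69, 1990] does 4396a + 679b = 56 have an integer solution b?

gcd(4396, 679) = 7.
By Bézout, 4396×(19) + 679×(-123) = 7.
Particular solution: (55, -356).
General solution: a = 55 + 97t, b = -356 - 628t for integer t.
-69 ≤ 55 + 97t ≤ 1990 gives t ∈ [-1, 19], which is 21 values.

21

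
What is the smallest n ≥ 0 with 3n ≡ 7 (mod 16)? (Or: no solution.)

13

gcd(16, 3) = 1  (16 = 5·3 + 1, 3 = 3·1).
1 divides 7, so solutions exist.
Back-substituting, 3·(-5) + 16·(1) = 1.
So 3·(-5) ≡ 1 (mod 16); multiply by 7: n ≡ -35 (mod 16).
Smallest nonnegative: n = -35 mod 16 = 13.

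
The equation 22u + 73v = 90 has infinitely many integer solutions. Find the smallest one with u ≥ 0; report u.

24

gcd(73, 22) = 1  (73 = 3*22 + 7, 22 = 3*7 + 1, 7 = 7*1).
1 divides 90, so solutions exist.
Back-substituting, 22*(10) + 73*(-3) = 1.
Scale by 90/1 = 90: (u₀, v₀) = (900, -270).
General solution: u = 900 + 73t, v = -270 - 22t for integer t.
u ≥ 0: smallest is 900 mod 73 = 24 (at t = -12), with v = -6.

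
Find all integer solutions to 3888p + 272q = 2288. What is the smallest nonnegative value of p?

15

gcd(3888, 272) = 16.
16 divides 2288, so solutions exist.
By Bézout, 3888×(7) + 272×(-100) = 16.
Scale by 2288/16 = 143: (p₀, q₀) = (1001, -14300).
General solution: p = 1001 + 17t, q = -14300 - 243t for integer t.
p ≥ 0: smallest is 1001 mod 17 = 15 (at t = -58), with q = -206.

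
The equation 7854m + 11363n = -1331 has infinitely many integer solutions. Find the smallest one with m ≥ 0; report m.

36

gcd(11363, 7854) = 11.
11 divides -1331, so solutions exist.
By Bézout, 7854·(68) + 11363·(-47) = 11.
Scale by -1331/11 = -121: (m₀, n₀) = (-8228, 5687).
General solution: m = -8228 + 1033t, n = 5687 - 714t for integer t.
m ≥ 0: smallest is -8228 mod 1033 = 36 (at t = 8), with n = -25.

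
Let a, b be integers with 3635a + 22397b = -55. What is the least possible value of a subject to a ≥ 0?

11676

gcd(22397, 3635):
  22397 = 6*3635 + 587
  3635 = 6*587 + 113
  587 = 5*113 + 22
  113 = 5*22 + 3
  22 = 7*3 + 1
  3 = 3*1
so gcd(22397, 3635) = 1.
1 divides -55, so solutions exist.
Back-substitute for Bézout coefficients:
  1 = 22 - 7*3
  ... = 3635*(-7135) + 22397*(1158)
Scale by -55/1 = -55: (a₀, b₀) = (392425, -63690).
General solution: a = 392425 + 22397t, b = -63690 - 3635t for integer t.
a ≥ 0: smallest is 392425 mod 22397 = 11676 (at t = -17), with b = -1895.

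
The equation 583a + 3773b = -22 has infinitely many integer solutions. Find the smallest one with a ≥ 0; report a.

gcd(3773, 583):
  3773 = 6·583 + 275
  583 = 2·275 + 33
  275 = 8·33 + 11
  33 = 3·11
so gcd(3773, 583) = 11.
11 divides -22, so solutions exist.
Back-substitute for Bézout coefficients:
  11 = 275 - 8·33
  ... = 583·(-110) + 3773·(17)
Scale by -22/11 = -2: (a₀, b₀) = (220, -34).
General solution: a = 220 + 343t, b = -34 - 53t for integer t.
a ≥ 0: smallest is 220 mod 343 = 220 (at t = 0), with b = -34.

220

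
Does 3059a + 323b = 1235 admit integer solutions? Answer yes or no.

yes

gcd(3059, 323) = 19  (3059 = 9×323 + 152, 323 = 2×152 + 19, 152 = 8×19).
19 divides 1235, so integer solutions exist.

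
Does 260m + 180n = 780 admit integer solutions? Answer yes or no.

yes

gcd(260, 180) = 20.
20 divides 780, so integer solutions exist.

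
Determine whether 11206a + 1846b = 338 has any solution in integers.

gcd(11206, 1846) = 26.
26 divides 338, so integer solutions exist.

yes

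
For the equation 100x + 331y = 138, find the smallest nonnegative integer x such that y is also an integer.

gcd(331, 100):
  331 = 3*100 + 31
  100 = 3*31 + 7
  31 = 4*7 + 3
  7 = 2*3 + 1
  3 = 3*1
so gcd(331, 100) = 1.
1 divides 138, so solutions exist.
Back-substitute for Bézout coefficients:
  1 = 7 - 2*3
  ... = 100*(96) + 331*(-29)
Scale by 138/1 = 138: (x₀, y₀) = (13248, -4002).
General solution: x = 13248 + 331t, y = -4002 - 100t for integer t.
x ≥ 0: smallest is 13248 mod 331 = 8 (at t = -40), with y = -2.

8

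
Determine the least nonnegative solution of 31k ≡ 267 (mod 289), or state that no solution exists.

251

gcd(289, 31) = 1.
1 divides 267, so solutions exist.
By Bézout, 31×(28) + 289×(-3) = 1.
So 31×(28) ≡ 1 (mod 289); multiply by 267: k ≡ 7476 (mod 289).
Smallest nonnegative: k = 7476 mod 289 = 251.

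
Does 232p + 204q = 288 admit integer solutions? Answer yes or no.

gcd(232, 204) = 4  (232 = 1*204 + 28, 204 = 7*28 + 8, 28 = 3*8 + 4, 8 = 2*4).
4 divides 288, so integer solutions exist.

yes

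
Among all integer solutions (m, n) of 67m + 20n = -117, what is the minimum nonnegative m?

9

gcd(67, 20):
  67 = 3×20 + 7
  20 = 2×7 + 6
  7 = 1×6 + 1
  6 = 6×1
so gcd(67, 20) = 1.
1 divides -117, so solutions exist.
Back-substitute for Bézout coefficients:
  1 = 7 - 1×6
  ... = 67×(3) + 20×(-10)
Scale by -117/1 = -117: (m₀, n₀) = (-351, 1170).
General solution: m = -351 + 20t, n = 1170 - 67t for integer t.
m ≥ 0: smallest is -351 mod 20 = 9 (at t = 18), with n = -36.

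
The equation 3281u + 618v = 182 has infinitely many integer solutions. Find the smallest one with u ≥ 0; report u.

496

gcd(3281, 618) = 1  (3281 = 5×618 + 191, 618 = 3×191 + 45, 191 = 4×45 + 11, 45 = 4×11 + 1, 11 = 11×1).
1 divides 182, so solutions exist.
Back-substituting, 3281×(-55) + 618×(292) = 1.
Scale by 182/1 = 182: (u₀, v₀) = (-10010, 53144).
General solution: u = -10010 + 618t, v = 53144 - 3281t for integer t.
u ≥ 0: smallest is -10010 mod 618 = 496 (at t = 17), with v = -2633.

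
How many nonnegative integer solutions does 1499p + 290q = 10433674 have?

24

gcd(1499, 290):
  1499 = 5·290 + 49
  290 = 5·49 + 45
  49 = 1·45 + 4
  45 = 11·4 + 1
  4 = 4·1
so gcd(1499, 290) = 1.
Back-substitute for Bézout coefficients:
  1 = 45 - 11·4
  ... = 1499·(-71) + 290·(367)
Scale by 10433674: one solution is (-740790854, 3829158358). Reduce p mod 290: (226, 34810).
General: p = 226 + 290t, q = 34810 - 1499t.
p ≥ 0 ⇒ t ≥ 0; q ≥ 0 ⇒ t ≤ 23. So t ∈ [0, 23]: 24 solutions.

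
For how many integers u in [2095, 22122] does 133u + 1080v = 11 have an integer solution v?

18

gcd(1080, 133) = 1  (1080 = 8×133 + 16, 133 = 8×16 + 5, 16 = 3×5 + 1, 5 = 5×1).
Back-substituting, 133×(-203) + 1080×(25) = 1.
Scale by 11: particular solution (-2233, 275); reduce u mod 1080: (1007, -124).
General solution: u = 1007 + 1080t, v = -124 - 133t for integer t.
2095 ≤ 1007 + 1080t ≤ 22122 gives t ∈ [2, 19], which is 18 values.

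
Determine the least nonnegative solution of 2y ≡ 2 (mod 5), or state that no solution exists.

1

gcd(5, 2):
  5 = 2*2 + 1
  2 = 2*1
so gcd(5, 2) = 1.
1 divides 2, so solutions exist.
Back-substitute for Bézout coefficients:
  1 = 5 - 2*2
  ... = 2*(-2) + 5*(1)
So 2*(-2) ≡ 1 (mod 5); multiply by 2: y ≡ -4 (mod 5).
Smallest nonnegative: y = -4 mod 5 = 1.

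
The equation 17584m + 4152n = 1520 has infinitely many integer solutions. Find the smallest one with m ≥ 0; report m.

461

gcd(17584, 4152):
  17584 = 4×4152 + 976
  4152 = 4×976 + 248
  976 = 3×248 + 232
  248 = 1×232 + 16
  232 = 14×16 + 8
  16 = 2×8
so gcd(17584, 4152) = 8.
8 divides 1520, so solutions exist.
Back-substitute for Bézout coefficients:
  8 = 232 - 14×16
  ... = 17584×(251) + 4152×(-1063)
Scale by 1520/8 = 190: (m₀, n₀) = (47690, -201970).
General solution: m = 47690 + 519t, n = -201970 - 2198t for integer t.
m ≥ 0: smallest is 47690 mod 519 = 461 (at t = -91), with n = -1952.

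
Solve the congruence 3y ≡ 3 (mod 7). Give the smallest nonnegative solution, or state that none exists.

gcd(7, 3) = 1  (7 = 2×3 + 1, 3 = 3×1).
1 divides 3, so solutions exist.
Back-substituting, 3×(-2) + 7×(1) = 1.
So 3×(-2) ≡ 1 (mod 7); multiply by 3: y ≡ -6 (mod 7).
Smallest nonnegative: y = -6 mod 7 = 1.

1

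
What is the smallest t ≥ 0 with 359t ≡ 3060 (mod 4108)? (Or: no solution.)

gcd(4108, 359) = 1  (4108 = 11·359 + 159, 359 = 2·159 + 41, 159 = 3·41 + 36, 41 = 1·36 + 5, 36 = 7·5 + 1, 5 = 5·1).
1 divides 3060, so solutions exist.
Back-substituting, 359·(-801) + 4108·(70) = 1.
So 359·(-801) ≡ 1 (mod 4108); multiply by 3060: t ≡ -2451060 (mod 4108).
Smallest nonnegative: t = -2451060 mod 4108 = 1416.

1416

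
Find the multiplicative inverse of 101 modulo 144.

77

gcd(144, 101) = 1  (144 = 1×101 + 43, 101 = 2×43 + 15, 43 = 2×15 + 13, 15 = 1×13 + 2, 13 = 6×2 + 1, 2 = 2×1).
Back-substituting, 101×(-67) + 144×(47) = 1.
So 101×-67 ≡ 1 (mod 144), and -67 mod 144 = 77.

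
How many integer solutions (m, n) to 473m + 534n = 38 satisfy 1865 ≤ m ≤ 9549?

gcd(534, 473) = 1  (534 = 1×473 + 61, 473 = 7×61 + 46, 61 = 1×46 + 15, 46 = 3×15 + 1, 15 = 15×1).
Back-substituting, 473×(35) + 534×(-31) = 1.
Scale by 38: particular solution (1330, -1178); reduce m mod 534: (262, -232).
General solution: m = 262 + 534t, n = -232 - 473t for integer t.
1865 ≤ 262 + 534t ≤ 9549 gives t ∈ [4, 17], which is 14 values.

14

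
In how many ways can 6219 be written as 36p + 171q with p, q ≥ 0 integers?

gcd(171, 36) = 9  (171 = 4×36 + 27, 36 = 1×27 + 9, 27 = 3×9).
Back-substituting, 36×(5) + 171×(-1) = 9.
Scale by 691: one solution is (3455, -691). Reduce p mod 19: (16, 33).
General: p = 16 + 19t, q = 33 - 4t.
p ≥ 0 ⇒ t ≥ 0; q ≥ 0 ⇒ t ≤ 8. So t ∈ [0, 8]: 9 solutions.

9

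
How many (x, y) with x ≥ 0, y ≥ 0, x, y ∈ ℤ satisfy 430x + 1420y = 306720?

gcd(1420, 430) = 10  (1420 = 3×430 + 130, 430 = 3×130 + 40, 130 = 3×40 + 10, 40 = 4×10).
Back-substituting, 430×(-33) + 1420×(10) = 10.
Scale by 30672: one solution is (-1012176, 306720). Reduce x mod 142: (0, 216).
General: x = 0 + 142t, y = 216 - 43t.
x ≥ 0 ⇒ t ≥ 0; y ≥ 0 ⇒ t ≤ 5. So t ∈ [0, 5]: 6 solutions.

6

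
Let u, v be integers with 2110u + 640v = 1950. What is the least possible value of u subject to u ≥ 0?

gcd(2110, 640):
  2110 = 3·640 + 190
  640 = 3·190 + 70
  190 = 2·70 + 50
  70 = 1·50 + 20
  50 = 2·20 + 10
  20 = 2·10
so gcd(2110, 640) = 10.
10 divides 1950, so solutions exist.
Back-substitute for Bézout coefficients:
  10 = 50 - 2·20
  ... = 2110·(27) + 640·(-89)
Scale by 1950/10 = 195: (u₀, v₀) = (5265, -17355).
General solution: u = 5265 + 64t, v = -17355 - 211t for integer t.
u ≥ 0: smallest is 5265 mod 64 = 17 (at t = -82), with v = -53.

17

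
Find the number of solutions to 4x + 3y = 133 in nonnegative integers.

gcd(4, 3) = 1  (4 = 1·3 + 1, 3 = 3·1).
Back-substituting, 4·(1) + 3·(-1) = 1.
Scale by 133: one solution is (133, -133). Reduce x mod 3: (1, 43).
General: x = 1 + 3t, y = 43 - 4t.
x ≥ 0 ⇒ t ≥ 0; y ≥ 0 ⇒ t ≤ 10. So t ∈ [0, 10]: 11 solutions.

11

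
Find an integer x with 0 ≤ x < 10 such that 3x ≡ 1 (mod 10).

gcd(10, 3) = 1  (10 = 3·3 + 1, 3 = 3·1).
Back-substituting, 3·(-3) + 10·(1) = 1.
So 3·-3 ≡ 1 (mod 10), and -3 mod 10 = 7.

7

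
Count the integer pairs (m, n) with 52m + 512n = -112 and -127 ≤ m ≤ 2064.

gcd(512, 52):
  512 = 9×52 + 44
  52 = 1×44 + 8
  44 = 5×8 + 4
  8 = 2×4
so gcd(512, 52) = 4.
Back-substitute for Bézout coefficients:
  4 = 44 - 5×8
  ... = 52×(-59) + 512×(6)
Scale by -28: particular solution (1652, -168); reduce m mod 128: (116, -12).
General solution: m = 116 + 128t, n = -12 - 13t for integer t.
-127 ≤ 116 + 128t ≤ 2064 gives t ∈ [-1, 15], which is 17 values.

17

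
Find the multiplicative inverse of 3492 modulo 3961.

3184

gcd(3961, 3492) = 1.
By Bézout, 3492×(-777) + 3961×(685) = 1.
So 3492×-777 ≡ 1 (mod 3961), and -777 mod 3961 = 3184.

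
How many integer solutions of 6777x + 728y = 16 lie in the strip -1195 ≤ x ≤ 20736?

gcd(6777, 728) = 1  (6777 = 9*728 + 225, 728 = 3*225 + 53, 225 = 4*53 + 13, 53 = 4*13 + 1, 13 = 13*1).
Back-substituting, 6777*(-55) + 728*(512) = 1.
Scale by 16: particular solution (-880, 8192); reduce x mod 728: (576, -5362).
General solution: x = 576 + 728t, y = -5362 - 6777t for integer t.
-1195 ≤ 576 + 728t ≤ 20736 gives t ∈ [-2, 27], which is 30 values.

30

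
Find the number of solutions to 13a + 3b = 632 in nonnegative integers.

gcd(13, 3) = 1  (13 = 4×3 + 1, 3 = 3×1).
Back-substituting, 13×(1) + 3×(-4) = 1.
Scale by 632: one solution is (632, -2528). Reduce a mod 3: (2, 202).
General: a = 2 + 3t, b = 202 - 13t.
a ≥ 0 ⇒ t ≥ 0; b ≥ 0 ⇒ t ≤ 15. So t ∈ [0, 15]: 16 solutions.

16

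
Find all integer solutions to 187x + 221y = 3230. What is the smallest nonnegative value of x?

9

gcd(221, 187) = 17.
17 divides 3230, so solutions exist.
By Bézout, 187*(6) + 221*(-5) = 17.
Scale by 3230/17 = 190: (x₀, y₀) = (1140, -950).
General solution: x = 1140 + 13t, y = -950 - 11t for integer t.
x ≥ 0: smallest is 1140 mod 13 = 9 (at t = -87), with y = 7.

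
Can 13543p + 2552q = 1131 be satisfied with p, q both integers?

yes

gcd(13543, 2552) = 29.
29 divides 1131, so integer solutions exist.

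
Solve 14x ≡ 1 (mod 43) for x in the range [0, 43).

40

gcd(43, 14) = 1  (43 = 3×14 + 1, 14 = 14×1).
Back-substituting, 14×(-3) + 43×(1) = 1.
So 14×-3 ≡ 1 (mod 43), and -3 mod 43 = 40.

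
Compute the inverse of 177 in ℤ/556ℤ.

gcd(556, 177):
  556 = 3·177 + 25
  177 = 7·25 + 2
  25 = 12·2 + 1
  2 = 2·1
so gcd(556, 177) = 1.
Back-substitute for Bézout coefficients:
  1 = 25 - 12·2
  ... = 177·(-267) + 556·(85)
So 177·-267 ≡ 1 (mod 556), and -267 mod 556 = 289.

289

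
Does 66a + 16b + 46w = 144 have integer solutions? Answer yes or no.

yes

gcd(66, 16) = 2  (66 = 4·16 + 2, 16 = 8·2).
gcd(2, 46) = 2.
2 divides 144, so integer solutions exist.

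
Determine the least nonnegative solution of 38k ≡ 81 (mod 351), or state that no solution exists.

gcd(351, 38):
  351 = 9×38 + 9
  38 = 4×9 + 2
  9 = 4×2 + 1
  2 = 2×1
so gcd(351, 38) = 1.
1 divides 81, so solutions exist.
Back-substitute for Bézout coefficients:
  1 = 9 - 4×2
  ... = 38×(-157) + 351×(17)
So 38×(-157) ≡ 1 (mod 351); multiply by 81: k ≡ -12717 (mod 351).
Smallest nonnegative: k = -12717 mod 351 = 270.

270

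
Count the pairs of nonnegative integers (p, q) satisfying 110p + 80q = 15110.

gcd(110, 80):
  110 = 1·80 + 30
  80 = 2·30 + 20
  30 = 1·20 + 10
  20 = 2·10
so gcd(110, 80) = 10.
Back-substitute for Bézout coefficients:
  10 = 30 - 1·20
  ... = 110·(3) + 80·(-4)
Scale by 1511: one solution is (4533, -6044). Reduce p mod 8: (5, 182).
General: p = 5 + 8t, q = 182 - 11t.
p ≥ 0 ⇒ t ≥ 0; q ≥ 0 ⇒ t ≤ 16. So t ∈ [0, 16]: 17 solutions.

17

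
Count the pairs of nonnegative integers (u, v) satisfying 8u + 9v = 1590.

22

gcd(9, 8) = 1  (9 = 1·8 + 1, 8 = 8·1).
Back-substituting, 8·(-1) + 9·(1) = 1.
Scale by 1590: one solution is (-1590, 1590). Reduce u mod 9: (3, 174).
General: u = 3 + 9t, v = 174 - 8t.
u ≥ 0 ⇒ t ≥ 0; v ≥ 0 ⇒ t ≤ 21. So t ∈ [0, 21]: 22 solutions.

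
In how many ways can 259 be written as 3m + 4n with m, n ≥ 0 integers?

gcd(4, 3) = 1  (4 = 1*3 + 1, 3 = 3*1).
Back-substituting, 3*(-1) + 4*(1) = 1.
Scale by 259: one solution is (-259, 259). Reduce m mod 4: (1, 64).
General: m = 1 + 4t, n = 64 - 3t.
m ≥ 0 ⇒ t ≥ 0; n ≥ 0 ⇒ t ≤ 21. So t ∈ [0, 21]: 22 solutions.

22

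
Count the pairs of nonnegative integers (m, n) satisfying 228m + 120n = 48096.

21

gcd(228, 120) = 12.
By Bézout, 228*(-1) + 120*(2) = 12.
One solution: (2, 397).
General: m = 2 + 10t, n = 397 - 19t.
m ≥ 0 ⇒ t ≥ 0; n ≥ 0 ⇒ t ≤ 20. So t ∈ [0, 20]: 21 solutions.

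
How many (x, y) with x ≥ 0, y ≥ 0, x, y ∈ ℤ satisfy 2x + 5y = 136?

14

gcd(5, 2) = 1  (5 = 2×2 + 1, 2 = 2×1).
Back-substituting, 2×(-2) + 5×(1) = 1.
Scale by 136: one solution is (-272, 136). Reduce x mod 5: (3, 26).
General: x = 3 + 5t, y = 26 - 2t.
x ≥ 0 ⇒ t ≥ 0; y ≥ 0 ⇒ t ≤ 13. So t ∈ [0, 13]: 14 solutions.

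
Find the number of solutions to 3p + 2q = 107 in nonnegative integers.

gcd(3, 2):
  3 = 1*2 + 1
  2 = 2*1
so gcd(3, 2) = 1.
Back-substitute for Bézout coefficients:
  1 = 3 - 1*2
  ... = 3*(1) + 2*(-1)
Scale by 107: one solution is (107, -107). Reduce p mod 2: (1, 52).
General: p = 1 + 2t, q = 52 - 3t.
p ≥ 0 ⇒ t ≥ 0; q ≥ 0 ⇒ t ≤ 17. So t ∈ [0, 17]: 18 solutions.

18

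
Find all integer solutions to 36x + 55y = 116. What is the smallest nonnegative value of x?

gcd(55, 36):
  55 = 1·36 + 19
  36 = 1·19 + 17
  19 = 1·17 + 2
  17 = 8·2 + 1
  2 = 2·1
so gcd(55, 36) = 1.
1 divides 116, so solutions exist.
Back-substitute for Bézout coefficients:
  1 = 17 - 8·2
  ... = 36·(26) + 55·(-17)
Scale by 116/1 = 116: (x₀, y₀) = (3016, -1972).
General solution: x = 3016 + 55t, y = -1972 - 36t for integer t.
x ≥ 0: smallest is 3016 mod 55 = 46 (at t = -54), with y = -28.

46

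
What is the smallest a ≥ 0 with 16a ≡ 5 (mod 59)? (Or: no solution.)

4

gcd(59, 16) = 1  (59 = 3*16 + 11, 16 = 1*11 + 5, 11 = 2*5 + 1, 5 = 5*1).
1 divides 5, so solutions exist.
Back-substituting, 16*(-11) + 59*(3) = 1.
So 16*(-11) ≡ 1 (mod 59); multiply by 5: a ≡ -55 (mod 59).
Smallest nonnegative: a = -55 mod 59 = 4.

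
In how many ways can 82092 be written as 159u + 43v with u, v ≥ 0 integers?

12

gcd(159, 43) = 1.
By Bézout, 159*(-10) + 43*(37) = 1.
One solution: (36, 1776).
General: u = 36 + 43t, v = 1776 - 159t.
u ≥ 0 ⇒ t ≥ 0; v ≥ 0 ⇒ t ≤ 11. So t ∈ [0, 11]: 12 solutions.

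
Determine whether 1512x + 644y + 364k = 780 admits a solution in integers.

no

gcd(1512, 644) = 28  (1512 = 2*644 + 224, 644 = 2*224 + 196, 224 = 1*196 + 28, 196 = 7*28).
gcd(28, 364) = 28.
28 does not divide 780 (remainder 24), so no integer solutions.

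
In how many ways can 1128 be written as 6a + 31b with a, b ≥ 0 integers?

gcd(31, 6):
  31 = 5·6 + 1
  6 = 6·1
so gcd(31, 6) = 1.
Back-substitute for Bézout coefficients:
  1 = 31 - 5·6
  ... = 6·(-5) + 31·(1)
Scale by 1128: one solution is (-5640, 1128). Reduce a mod 31: (2, 36).
General: a = 2 + 31t, b = 36 - 6t.
a ≥ 0 ⇒ t ≥ 0; b ≥ 0 ⇒ t ≤ 6. So t ∈ [0, 6]: 7 solutions.

7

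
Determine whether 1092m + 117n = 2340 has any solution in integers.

yes

gcd(1092, 117) = 39.
39 divides 2340, so integer solutions exist.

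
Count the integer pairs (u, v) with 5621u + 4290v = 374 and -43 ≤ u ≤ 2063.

gcd(5621, 4290) = 11.
By Bézout, 5621*(-29) + 4290*(38) = 11.
Particular solution: (184, -241).
General solution: u = 184 + 390t, v = -241 - 511t for integer t.
-43 ≤ 184 + 390t ≤ 2063 gives t ∈ [0, 4], which is 5 values.

5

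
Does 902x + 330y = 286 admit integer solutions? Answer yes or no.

yes

gcd(902, 330) = 22  (902 = 2*330 + 242, 330 = 1*242 + 88, 242 = 2*88 + 66, 88 = 1*66 + 22, 66 = 3*22).
22 divides 286, so integer solutions exist.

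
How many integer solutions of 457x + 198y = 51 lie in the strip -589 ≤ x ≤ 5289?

30

gcd(457, 198) = 1.
By Bézout, 457*(13) + 198*(-30) = 1.
Particular solution: (69, -159).
General solution: x = 69 + 198t, y = -159 - 457t for integer t.
-589 ≤ 69 + 198t ≤ 5289 gives t ∈ [-3, 26], which is 30 values.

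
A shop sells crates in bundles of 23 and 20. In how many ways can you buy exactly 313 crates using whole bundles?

Need nonnegative integers with 23j + 20k = 313.
gcd(23, 20) = 1, and 23·(7) + 20·(-8) = 1.
So (j₀, k₀) = (2191, -2504); general j = 2191 + 20t, k = -2504 - 23t.
j ≥ 0 ⇒ t ≥ -109; k ≥ 0 ⇒ t ≤ -109. That's 1 value of t.

1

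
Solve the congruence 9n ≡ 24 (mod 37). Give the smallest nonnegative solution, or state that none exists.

gcd(37, 9) = 1.
1 divides 24, so solutions exist.
By Bézout, 9*(-4) + 37*(1) = 1.
So 9*(-4) ≡ 1 (mod 37); multiply by 24: n ≡ -96 (mod 37).
Smallest nonnegative: n = -96 mod 37 = 15.

15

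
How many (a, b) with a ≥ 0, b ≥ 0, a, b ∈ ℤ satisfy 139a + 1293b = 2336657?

13

gcd(1293, 139) = 1  (1293 = 9*139 + 42, 139 = 3*42 + 13, 42 = 3*13 + 3, 13 = 4*3 + 1, 3 = 3*1).
Back-substituting, 139*(400) + 1293*(-43) = 1.
Scale by 2336657: one solution is (934662800, -100476251). Reduce a mod 1293: (941, 1706).
General: a = 941 + 1293t, b = 1706 - 139t.
a ≥ 0 ⇒ t ≥ 0; b ≥ 0 ⇒ t ≤ 12. So t ∈ [0, 12]: 13 solutions.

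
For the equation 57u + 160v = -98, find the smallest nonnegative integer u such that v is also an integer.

gcd(160, 57) = 1.
1 divides -98, so solutions exist.
By Bézout, 57*(73) + 160*(-26) = 1.
Scale by -98/1 = -98: (u₀, v₀) = (-7154, 2548).
General solution: u = -7154 + 160t, v = 2548 - 57t for integer t.
u ≥ 0: smallest is -7154 mod 160 = 46 (at t = 45), with v = -17.

46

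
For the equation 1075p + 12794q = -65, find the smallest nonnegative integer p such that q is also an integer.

gcd(12794, 1075) = 1.
1 divides -65, so solutions exist.
By Bézout, 1075*(845) + 12794*(-71) = 1.
Scale by -65/1 = -65: (p₀, q₀) = (-54925, 4615).
General solution: p = -54925 + 12794t, q = 4615 - 1075t for integer t.
p ≥ 0: smallest is -54925 mod 12794 = 9045 (at t = 5), with q = -760.

9045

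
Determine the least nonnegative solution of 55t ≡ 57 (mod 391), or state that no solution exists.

129

gcd(391, 55):
  391 = 7×55 + 6
  55 = 9×6 + 1
  6 = 6×1
so gcd(391, 55) = 1.
1 divides 57, so solutions exist.
Back-substitute for Bézout coefficients:
  1 = 55 - 9×6
  ... = 55×(64) + 391×(-9)
So 55×(64) ≡ 1 (mod 391); multiply by 57: t ≡ 3648 (mod 391).
Smallest nonnegative: t = 3648 mod 391 = 129.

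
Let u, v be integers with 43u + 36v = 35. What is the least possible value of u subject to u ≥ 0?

5

gcd(43, 36) = 1.
1 divides 35, so solutions exist.
By Bézout, 43·(-5) + 36·(6) = 1.
Scale by 35/1 = 35: (u₀, v₀) = (-175, 210).
General solution: u = -175 + 36t, v = 210 - 43t for integer t.
u ≥ 0: smallest is -175 mod 36 = 5 (at t = 5), with v = -5.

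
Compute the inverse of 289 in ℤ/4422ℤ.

1423

gcd(4422, 289) = 1.
By Bézout, 289*(1423) + 4422*(-93) = 1.
So 289*1423 ≡ 1 (mod 4422), and 1423 mod 4422 = 1423.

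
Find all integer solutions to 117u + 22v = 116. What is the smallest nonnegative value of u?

4

gcd(117, 22):
  117 = 5×22 + 7
  22 = 3×7 + 1
  7 = 7×1
so gcd(117, 22) = 1.
1 divides 116, so solutions exist.
Back-substitute for Bézout coefficients:
  1 = 22 - 3×7
  ... = 117×(-3) + 22×(16)
Scale by 116/1 = 116: (u₀, v₀) = (-348, 1856).
General solution: u = -348 + 22t, v = 1856 - 117t for integer t.
u ≥ 0: smallest is -348 mod 22 = 4 (at t = 16), with v = -16.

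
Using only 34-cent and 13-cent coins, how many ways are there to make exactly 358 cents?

1

Need nonnegative integers with 34j + 13k = 358.
gcd(34, 13) = 1, and 34·(5) + 13·(-13) = 1.
So (j₀, k₀) = (1790, -4654); general j = 1790 + 13t, k = -4654 - 34t.
j ≥ 0 ⇒ t ≥ -137; k ≥ 0 ⇒ t ≤ -137. That's 1 value of t.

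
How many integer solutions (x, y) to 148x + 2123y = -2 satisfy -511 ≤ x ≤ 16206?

8

gcd(2123, 148) = 1.
By Bézout, 148×(416) + 2123×(-29) = 1.
Particular solution: (1291, -90).
General solution: x = 1291 + 2123t, y = -90 - 148t for integer t.
-511 ≤ 1291 + 2123t ≤ 16206 gives t ∈ [0, 7], which is 8 values.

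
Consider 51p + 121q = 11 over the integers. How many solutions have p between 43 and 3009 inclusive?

25

gcd(121, 51) = 1  (121 = 2×51 + 19, 51 = 2×19 + 13, 19 = 1×13 + 6, 13 = 2×6 + 1, 6 = 6×1).
Back-substituting, 51×(19) + 121×(-8) = 1.
Scale by 11: particular solution (209, -88); reduce p mod 121: (88, -37).
General solution: p = 88 + 121t, q = -37 - 51t for integer t.
43 ≤ 88 + 121t ≤ 3009 gives t ∈ [0, 24], which is 25 values.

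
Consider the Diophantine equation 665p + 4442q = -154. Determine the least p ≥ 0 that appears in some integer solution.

gcd(4442, 665) = 1  (4442 = 6*665 + 452, 665 = 1*452 + 213, 452 = 2*213 + 26, 213 = 8*26 + 5, 26 = 5*5 + 1, 5 = 5*1).
1 divides -154, so solutions exist.
Back-substituting, 665*(-855) + 4442*(128) = 1.
Scale by -154/1 = -154: (p₀, q₀) = (131670, -19712).
General solution: p = 131670 + 4442t, q = -19712 - 665t for integer t.
p ≥ 0: smallest is 131670 mod 4442 = 2852 (at t = -29), with q = -427.

2852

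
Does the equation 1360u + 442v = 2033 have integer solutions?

gcd(1360, 442) = 34  (1360 = 3·442 + 34, 442 = 13·34).
34 does not divide 2033 (remainder 27), so no integer solutions.

no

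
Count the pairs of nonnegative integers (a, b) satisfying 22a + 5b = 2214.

gcd(22, 5) = 1.
By Bézout, 22·(-2) + 5·(9) = 1.
One solution: (2, 434).
General: a = 2 + 5t, b = 434 - 22t.
a ≥ 0 ⇒ t ≥ 0; b ≥ 0 ⇒ t ≤ 19. So t ∈ [0, 19]: 20 solutions.

20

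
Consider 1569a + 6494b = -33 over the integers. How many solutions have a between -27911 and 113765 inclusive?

22

gcd(6494, 1569) = 1  (6494 = 4·1569 + 218, 1569 = 7·218 + 43, 218 = 5·43 + 3, 43 = 14·3 + 1, 3 = 3·1).
Back-substituting, 1569·(2115) + 6494·(-511) = 1.
Scale by -33: particular solution (-69795, 16863); reduce a mod 6494: (1639, -396).
General solution: a = 1639 + 6494t, b = -396 - 1569t for integer t.
-27911 ≤ 1639 + 6494t ≤ 113765 gives t ∈ [-4, 17], which is 22 values.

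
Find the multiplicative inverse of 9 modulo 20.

gcd(20, 9):
  20 = 2×9 + 2
  9 = 4×2 + 1
  2 = 2×1
so gcd(20, 9) = 1.
Back-substitute for Bézout coefficients:
  1 = 9 - 4×2
  ... = 9×(9) + 20×(-4)
So 9×9 ≡ 1 (mod 20), and 9 mod 20 = 9.

9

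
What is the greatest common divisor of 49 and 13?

1

gcd(49, 13):
  49 = 3*13 + 10
  13 = 1*10 + 3
  10 = 3*3 + 1
  3 = 3*1
so gcd(49, 13) = 1.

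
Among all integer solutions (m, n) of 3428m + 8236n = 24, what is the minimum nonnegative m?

gcd(8236, 3428):
  8236 = 2×3428 + 1380
  3428 = 2×1380 + 668
  1380 = 2×668 + 44
  668 = 15×44 + 8
  44 = 5×8 + 4
  8 = 2×4
so gcd(8236, 3428) = 4.
4 divides 24, so solutions exist.
Back-substitute for Bézout coefficients:
  4 = 44 - 5×8
  ... = 3428×(-937) + 8236×(390)
Scale by 24/4 = 6: (m₀, n₀) = (-5622, 2340).
General solution: m = -5622 + 2059t, n = 2340 - 857t for integer t.
m ≥ 0: smallest is -5622 mod 2059 = 555 (at t = 3), with n = -231.

555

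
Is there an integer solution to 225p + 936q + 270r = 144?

yes

gcd(936, 225) = 9.
gcd(9, 270) = 9.
9 divides 144, so integer solutions exist.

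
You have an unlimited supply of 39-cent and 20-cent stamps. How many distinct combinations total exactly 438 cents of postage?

Need nonnegative integers with 39j + 20k = 438.
gcd(39, 20) = 1, and 39·(-1) + 20·(2) = 1.
So (j₀, k₀) = (-438, 876); general j = -438 + 20t, k = 876 - 39t.
j ≥ 0 ⇒ t ≥ 22; k ≥ 0 ⇒ t ≤ 22. That's 1 value of t.

1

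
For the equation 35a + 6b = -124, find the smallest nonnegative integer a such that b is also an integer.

gcd(35, 6) = 1  (35 = 5·6 + 5, 6 = 1·5 + 1, 5 = 5·1).
1 divides -124, so solutions exist.
Back-substituting, 35·(-1) + 6·(6) = 1.
Scale by -124/1 = -124: (a₀, b₀) = (124, -744).
General solution: a = 124 + 6t, b = -744 - 35t for integer t.
a ≥ 0: smallest is 124 mod 6 = 4 (at t = -20), with b = -44.

4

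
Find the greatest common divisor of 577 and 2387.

gcd(2387, 577):
  2387 = 4·577 + 79
  577 = 7·79 + 24
  79 = 3·24 + 7
  24 = 3·7 + 3
  7 = 2·3 + 1
  3 = 3·1
so gcd(2387, 577) = 1.

1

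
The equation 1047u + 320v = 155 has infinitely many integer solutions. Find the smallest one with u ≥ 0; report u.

285

gcd(1047, 320) = 1  (1047 = 3×320 + 87, 320 = 3×87 + 59, 87 = 1×59 + 28, 59 = 2×28 + 3, 28 = 9×3 + 1, 3 = 3×1).
1 divides 155, so solutions exist.
Back-substituting, 1047×(103) + 320×(-337) = 1.
Scale by 155/1 = 155: (u₀, v₀) = (15965, -52235).
General solution: u = 15965 + 320t, v = -52235 - 1047t for integer t.
u ≥ 0: smallest is 15965 mod 320 = 285 (at t = -49), with v = -932.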